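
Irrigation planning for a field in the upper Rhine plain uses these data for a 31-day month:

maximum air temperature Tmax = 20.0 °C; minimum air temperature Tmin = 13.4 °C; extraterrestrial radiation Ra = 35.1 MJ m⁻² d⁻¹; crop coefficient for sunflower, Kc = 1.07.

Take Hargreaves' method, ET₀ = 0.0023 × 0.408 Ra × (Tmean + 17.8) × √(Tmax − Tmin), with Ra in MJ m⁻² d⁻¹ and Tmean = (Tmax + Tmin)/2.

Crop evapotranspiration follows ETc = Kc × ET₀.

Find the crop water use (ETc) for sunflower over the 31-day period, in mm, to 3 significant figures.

96.8 mm

Tmean = (20.0 + 13.4)/2 = 16.70 °C
0.408 Ra = 0.408 × 35.1 = 14.3208 mm/d equivalent
ET₀ = 0.0023 × 14.3208 × (16.70 + 17.8) × √6.6 = 0.0023 × 14.3208 × 34.50 × 2.5690 = 2.9193 mm/d
ETc = Kc × ET₀ = 1.07 × 2.9193 = 3.1237 mm/d
Over 31 days: 3.1237 × 31 = 96.835 mm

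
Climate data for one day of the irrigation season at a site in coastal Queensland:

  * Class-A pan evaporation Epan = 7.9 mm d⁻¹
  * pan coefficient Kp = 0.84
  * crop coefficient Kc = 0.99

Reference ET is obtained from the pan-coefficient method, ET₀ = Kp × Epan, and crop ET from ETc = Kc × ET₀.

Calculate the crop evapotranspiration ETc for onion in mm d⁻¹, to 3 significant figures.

6.57 mm d⁻¹

ET₀ = 0.84 × 7.9 = 6.6360 mm/d
ETc = Kc × ET₀ = 0.99 × 6.6360 = 6.5696 mm/d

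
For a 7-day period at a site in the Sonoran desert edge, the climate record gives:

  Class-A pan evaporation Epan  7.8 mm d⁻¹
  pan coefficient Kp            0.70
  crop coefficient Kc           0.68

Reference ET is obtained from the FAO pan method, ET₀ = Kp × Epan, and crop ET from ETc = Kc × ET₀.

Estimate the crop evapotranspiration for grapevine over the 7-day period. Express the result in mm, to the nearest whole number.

26 mm

ET₀ = 0.70 × 7.8 = 5.4600 mm/d
ETc = Kc × ET₀ = 0.68 × 5.4600 = 3.7128 mm/d
Over 7 days: 3.7128 × 7 = 25.990 mm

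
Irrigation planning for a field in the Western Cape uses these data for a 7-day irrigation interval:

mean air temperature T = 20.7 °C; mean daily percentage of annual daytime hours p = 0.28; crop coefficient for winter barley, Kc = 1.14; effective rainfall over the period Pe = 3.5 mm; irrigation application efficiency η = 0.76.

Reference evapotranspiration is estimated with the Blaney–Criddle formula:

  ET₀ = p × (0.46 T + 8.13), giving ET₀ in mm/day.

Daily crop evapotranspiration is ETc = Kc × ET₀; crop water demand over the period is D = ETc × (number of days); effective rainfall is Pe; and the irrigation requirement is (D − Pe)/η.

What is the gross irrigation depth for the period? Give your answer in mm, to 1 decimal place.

ET₀ = 0.28 × (0.46 × 20.7 + 8.13) = 0.28 × 17.652 = 4.9426 mm/d
ETc = Kc × ET₀ = 1.14 × 4.9426 = 5.6346 mm/d
Crop demand D = ETc × 7 d = 5.6346 × 7 = 39.442 mm
D − Pe = 39.442 − 3.5 = 35.942 mm
Gross irrigation = 35.942 / 0.76 = 47.292 mm

47.3 mm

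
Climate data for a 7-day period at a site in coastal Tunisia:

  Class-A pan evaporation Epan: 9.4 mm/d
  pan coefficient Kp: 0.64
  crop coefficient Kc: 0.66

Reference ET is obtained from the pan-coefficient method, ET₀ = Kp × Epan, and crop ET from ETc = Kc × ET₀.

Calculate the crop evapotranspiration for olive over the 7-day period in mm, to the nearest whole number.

ET₀ = 0.64 × 9.4 = 6.0160 mm/d
ETc = Kc × ET₀ = 0.66 × 6.0160 = 3.9706 mm/d
Over 7 days: 3.9706 × 7 = 27.794 mm

28 mm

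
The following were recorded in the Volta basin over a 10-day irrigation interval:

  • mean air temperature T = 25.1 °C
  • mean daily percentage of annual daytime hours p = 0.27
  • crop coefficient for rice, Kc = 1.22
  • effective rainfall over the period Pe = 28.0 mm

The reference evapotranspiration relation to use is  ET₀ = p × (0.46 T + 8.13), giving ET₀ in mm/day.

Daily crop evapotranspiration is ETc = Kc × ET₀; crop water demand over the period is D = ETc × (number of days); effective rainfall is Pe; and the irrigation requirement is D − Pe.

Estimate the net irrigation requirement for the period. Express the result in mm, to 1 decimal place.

36.8 mm

ET₀ = 0.27 × (0.46 × 25.1 + 8.13) = 0.27 × 19.676 = 5.3125 mm/d
ETc = Kc × ET₀ = 1.22 × 5.3125 = 6.4813 mm/d
Crop demand D = ETc × 10 d = 6.4813 × 10 = 64.813 mm
D − Pe = 64.813 − 28.0 = 36.813 mm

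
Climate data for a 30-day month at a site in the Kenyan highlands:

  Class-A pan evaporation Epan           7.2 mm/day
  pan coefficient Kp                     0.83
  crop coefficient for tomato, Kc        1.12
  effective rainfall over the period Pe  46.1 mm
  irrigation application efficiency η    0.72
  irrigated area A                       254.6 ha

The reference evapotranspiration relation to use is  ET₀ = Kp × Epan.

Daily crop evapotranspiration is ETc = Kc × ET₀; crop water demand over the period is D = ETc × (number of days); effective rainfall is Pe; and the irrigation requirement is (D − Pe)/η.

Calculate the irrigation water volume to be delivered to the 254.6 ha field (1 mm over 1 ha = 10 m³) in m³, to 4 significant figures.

ET₀ = 0.83 × 7.2 = 5.9760 mm/d
ETc = Kc × ET₀ = 1.12 × 5.9760 = 6.6931 mm/d
Crop demand D = ETc × 30 d = 6.6931 × 30 = 200.793 mm
D − Pe = 200.793 − 46.1 = 154.693 mm
Gross irrigation = 154.693 / 0.72 = 214.851 mm
Volume = 214.851 mm × 254.6 ha × 10 = 547010.6 m³

547000 m³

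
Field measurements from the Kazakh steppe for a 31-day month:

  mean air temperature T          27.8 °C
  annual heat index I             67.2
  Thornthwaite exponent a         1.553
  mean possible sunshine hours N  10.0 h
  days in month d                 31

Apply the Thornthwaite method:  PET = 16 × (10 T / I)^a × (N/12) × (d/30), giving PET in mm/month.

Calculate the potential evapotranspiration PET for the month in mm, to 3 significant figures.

10T/I = 10 × 27.8 / 67.2 = 4.1369
(10T/I)^a = 4.1369^1.553 = 9.0719
Uncorrected PET = 16 × 9.0719 = 145.150 mm
Correction = (N/12)(d/30) = (10.0/12)(31/30) = 0.8611
PET = 145.150 × 0.8611 = 124.989 mm/month

125 mm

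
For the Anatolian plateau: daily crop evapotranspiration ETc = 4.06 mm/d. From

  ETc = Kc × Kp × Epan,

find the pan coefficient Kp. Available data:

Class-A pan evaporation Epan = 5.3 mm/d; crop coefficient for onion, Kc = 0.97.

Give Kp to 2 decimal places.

ETc = Kc × Kp × Epan  ⇒  Kp = ETc / (Kc × Epan)
Kp = 4.06 / (0.97 × 5.3) = 4.06 / 5.141 = 0.7897

0.79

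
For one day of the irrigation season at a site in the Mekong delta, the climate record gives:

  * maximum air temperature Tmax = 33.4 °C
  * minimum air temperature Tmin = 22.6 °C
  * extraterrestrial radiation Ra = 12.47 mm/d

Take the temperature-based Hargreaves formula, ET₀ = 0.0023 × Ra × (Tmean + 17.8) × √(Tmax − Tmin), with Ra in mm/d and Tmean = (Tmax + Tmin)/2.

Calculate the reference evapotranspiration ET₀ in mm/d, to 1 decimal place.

4.3 mm/d

Tmean = (33.4 + 22.6)/2 = 28.00 °C
ET₀ = 0.0023 × 12.47 × (28.00 + 17.8) × √10.8 = 0.0023 × 12.47 × 45.80 × 3.2863 = 4.3169 mm/d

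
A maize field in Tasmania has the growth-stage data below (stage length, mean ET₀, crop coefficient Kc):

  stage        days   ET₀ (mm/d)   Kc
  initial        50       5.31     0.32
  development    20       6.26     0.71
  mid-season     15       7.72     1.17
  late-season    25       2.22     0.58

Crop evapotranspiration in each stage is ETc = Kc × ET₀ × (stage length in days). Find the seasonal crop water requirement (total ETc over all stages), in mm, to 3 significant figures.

initial: 0.32 × 5.31 × 50 = 84.96 mm
development: 0.71 × 6.26 × 20 = 88.89 mm
mid-season: 1.17 × 7.72 × 15 = 135.49 mm
late-season: 0.58 × 2.22 × 25 = 32.19 mm
Seasonal total = 341.53 mm

342 mm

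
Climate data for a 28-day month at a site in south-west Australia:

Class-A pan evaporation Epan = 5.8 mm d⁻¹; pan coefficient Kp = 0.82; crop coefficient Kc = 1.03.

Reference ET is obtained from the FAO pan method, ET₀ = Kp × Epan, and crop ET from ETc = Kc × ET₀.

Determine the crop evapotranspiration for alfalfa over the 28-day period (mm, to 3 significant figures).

ET₀ = 0.82 × 5.8 = 4.7560 mm/d
ETc = Kc × ET₀ = 1.03 × 4.7560 = 4.8987 mm/d
Over 28 days: 4.8987 × 28 = 137.164 mm

137 mm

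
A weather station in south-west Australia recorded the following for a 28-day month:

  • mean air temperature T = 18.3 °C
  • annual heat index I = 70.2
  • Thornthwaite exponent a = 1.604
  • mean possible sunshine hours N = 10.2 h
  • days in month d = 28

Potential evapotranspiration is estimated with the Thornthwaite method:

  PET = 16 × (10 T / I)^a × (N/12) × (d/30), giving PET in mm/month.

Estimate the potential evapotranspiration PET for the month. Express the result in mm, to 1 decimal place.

10T/I = 10 × 18.3 / 70.2 = 2.6068
(10T/I)^a = 2.6068^1.604 = 4.6498
Uncorrected PET = 16 × 4.6498 = 74.397 mm
Correction = (N/12)(d/30) = (10.2/12)(28/30) = 0.7933
PET = 74.397 × 0.7933 = 59.019 mm/month

59.0 mm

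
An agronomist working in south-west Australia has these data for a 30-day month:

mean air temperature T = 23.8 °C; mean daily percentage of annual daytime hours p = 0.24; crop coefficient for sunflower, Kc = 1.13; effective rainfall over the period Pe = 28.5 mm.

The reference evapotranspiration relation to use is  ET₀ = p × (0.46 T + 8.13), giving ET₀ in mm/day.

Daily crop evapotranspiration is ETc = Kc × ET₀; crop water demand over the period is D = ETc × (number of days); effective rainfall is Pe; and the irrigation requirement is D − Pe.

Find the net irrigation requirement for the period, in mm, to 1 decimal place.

126.7 mm

ET₀ = 0.24 × (0.46 × 23.8 + 8.13) = 0.24 × 19.078 = 4.5787 mm/d
ETc = Kc × ET₀ = 1.13 × 4.5787 = 5.1739 mm/d
Crop demand D = ETc × 30 d = 5.1739 × 30 = 155.217 mm
D − Pe = 155.217 − 28.5 = 126.717 mm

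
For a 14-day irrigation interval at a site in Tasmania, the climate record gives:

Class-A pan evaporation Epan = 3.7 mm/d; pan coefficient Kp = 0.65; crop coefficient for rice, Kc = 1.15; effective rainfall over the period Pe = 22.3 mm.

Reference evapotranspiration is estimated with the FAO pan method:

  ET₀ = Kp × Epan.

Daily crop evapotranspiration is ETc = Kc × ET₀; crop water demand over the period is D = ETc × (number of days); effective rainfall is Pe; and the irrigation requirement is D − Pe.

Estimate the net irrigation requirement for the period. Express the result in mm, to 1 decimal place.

ET₀ = 0.65 × 3.7 = 2.4050 mm/d
ETc = Kc × ET₀ = 1.15 × 2.4050 = 2.7658 mm/d
Crop demand D = ETc × 14 d = 2.7658 × 14 = 38.721 mm
D − Pe = 38.721 − 22.3 = 16.421 mm

16.4 mm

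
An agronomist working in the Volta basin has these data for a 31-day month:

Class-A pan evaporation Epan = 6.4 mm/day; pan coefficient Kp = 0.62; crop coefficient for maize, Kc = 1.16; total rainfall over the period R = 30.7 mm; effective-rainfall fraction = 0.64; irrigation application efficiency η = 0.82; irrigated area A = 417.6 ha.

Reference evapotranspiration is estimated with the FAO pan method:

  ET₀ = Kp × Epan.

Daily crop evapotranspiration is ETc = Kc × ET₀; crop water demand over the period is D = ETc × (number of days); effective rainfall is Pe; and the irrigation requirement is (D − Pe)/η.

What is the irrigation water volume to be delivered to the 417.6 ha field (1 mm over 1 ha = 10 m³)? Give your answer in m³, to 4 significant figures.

626600 m³

ET₀ = 0.62 × 6.4 = 3.9680 mm/d
ETc = Kc × ET₀ = 1.16 × 3.9680 = 4.6029 mm/d
Crop demand D = ETc × 31 d = 4.6029 × 31 = 142.690 mm
Pe = 0.64 × 30.7 = 19.648 mm
D − Pe = 142.690 − 19.648 = 123.042 mm
Gross irrigation = 123.042 / 0.82 = 150.051 mm
Volume = 150.051 mm × 417.6 ha × 10 = 626613.0 m³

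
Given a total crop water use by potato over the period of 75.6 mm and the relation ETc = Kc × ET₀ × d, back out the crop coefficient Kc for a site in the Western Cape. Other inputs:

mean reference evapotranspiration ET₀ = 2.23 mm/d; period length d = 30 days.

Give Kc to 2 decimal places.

1.13

ETc = Kc × ET₀ × d  ⇒  Kc = ETc / (ET₀ × d)
Kc = 75.6 / (2.23 × 30) = 75.6 / 66.90 = 1.1300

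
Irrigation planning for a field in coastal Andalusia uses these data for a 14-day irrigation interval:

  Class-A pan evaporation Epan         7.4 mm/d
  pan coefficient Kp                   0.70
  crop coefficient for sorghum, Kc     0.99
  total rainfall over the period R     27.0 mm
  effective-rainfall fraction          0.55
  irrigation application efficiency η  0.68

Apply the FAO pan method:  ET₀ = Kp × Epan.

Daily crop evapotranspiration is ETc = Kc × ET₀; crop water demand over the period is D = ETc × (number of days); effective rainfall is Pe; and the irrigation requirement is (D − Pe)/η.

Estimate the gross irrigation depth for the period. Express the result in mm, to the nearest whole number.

ET₀ = 0.70 × 7.4 = 5.1800 mm/d
ETc = Kc × ET₀ = 0.99 × 5.1800 = 5.1282 mm/d
Crop demand D = ETc × 14 d = 5.1282 × 14 = 71.795 mm
Pe = 0.55 × 27.0 = 14.850 mm
D − Pe = 71.795 − 14.850 = 56.945 mm
Gross irrigation = 56.945 / 0.68 = 83.743 mm

84 mm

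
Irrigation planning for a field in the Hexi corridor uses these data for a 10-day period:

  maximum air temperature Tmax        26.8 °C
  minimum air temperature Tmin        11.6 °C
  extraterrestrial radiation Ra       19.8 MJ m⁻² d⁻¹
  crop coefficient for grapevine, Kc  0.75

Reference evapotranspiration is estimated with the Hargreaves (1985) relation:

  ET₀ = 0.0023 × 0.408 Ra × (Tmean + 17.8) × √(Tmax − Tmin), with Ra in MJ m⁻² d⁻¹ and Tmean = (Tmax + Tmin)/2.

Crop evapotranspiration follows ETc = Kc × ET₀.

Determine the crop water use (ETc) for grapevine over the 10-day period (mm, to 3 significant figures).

20.1 mm

Tmean = (26.8 + 11.6)/2 = 19.20 °C
0.408 Ra = 0.408 × 19.8 = 8.0784 mm/d equivalent
ET₀ = 0.0023 × 8.0784 × (19.20 + 17.8) × √15.2 = 0.0023 × 8.0784 × 37.00 × 3.8987 = 2.6802 mm/d
ETc = Kc × ET₀ = 0.75 × 2.6802 = 2.0102 mm/d
Over 10 days: 2.0102 × 10 = 20.102 mm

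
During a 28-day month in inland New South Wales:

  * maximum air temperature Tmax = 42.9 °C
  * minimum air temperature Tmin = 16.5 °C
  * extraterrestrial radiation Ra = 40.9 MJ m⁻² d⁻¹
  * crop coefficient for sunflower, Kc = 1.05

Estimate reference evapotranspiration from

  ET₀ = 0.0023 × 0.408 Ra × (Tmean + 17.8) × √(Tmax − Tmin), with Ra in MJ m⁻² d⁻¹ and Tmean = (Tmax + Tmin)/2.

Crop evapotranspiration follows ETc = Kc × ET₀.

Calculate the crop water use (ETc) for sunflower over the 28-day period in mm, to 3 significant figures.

Tmean = (42.9 + 16.5)/2 = 29.70 °C
0.408 Ra = 0.408 × 40.9 = 16.6872 mm/d equivalent
ET₀ = 0.0023 × 16.6872 × (29.70 + 17.8) × √26.4 = 0.0023 × 16.6872 × 47.50 × 5.1381 = 9.3671 mm/d
ETc = Kc × ET₀ = 1.05 × 9.3671 = 9.8355 mm/d
Over 28 days: 9.8355 × 28 = 275.394 mm

275 mm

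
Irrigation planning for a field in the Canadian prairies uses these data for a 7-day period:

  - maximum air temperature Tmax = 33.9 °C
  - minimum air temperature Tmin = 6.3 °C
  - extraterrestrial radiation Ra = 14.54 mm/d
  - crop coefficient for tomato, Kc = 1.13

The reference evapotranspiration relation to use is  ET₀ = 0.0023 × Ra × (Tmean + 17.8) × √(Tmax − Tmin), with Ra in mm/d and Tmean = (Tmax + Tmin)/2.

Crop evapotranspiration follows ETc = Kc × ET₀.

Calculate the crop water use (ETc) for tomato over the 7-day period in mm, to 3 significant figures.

52.7 mm

Tmean = (33.9 + 6.3)/2 = 20.10 °C
ET₀ = 0.0023 × 14.54 × (20.10 + 17.8) × √27.6 = 0.0023 × 14.54 × 37.90 × 5.2536 = 6.6587 mm/d
ETc = Kc × ET₀ = 1.13 × 6.6587 = 7.5243 mm/d
Over 7 days: 7.5243 × 7 = 52.670 mm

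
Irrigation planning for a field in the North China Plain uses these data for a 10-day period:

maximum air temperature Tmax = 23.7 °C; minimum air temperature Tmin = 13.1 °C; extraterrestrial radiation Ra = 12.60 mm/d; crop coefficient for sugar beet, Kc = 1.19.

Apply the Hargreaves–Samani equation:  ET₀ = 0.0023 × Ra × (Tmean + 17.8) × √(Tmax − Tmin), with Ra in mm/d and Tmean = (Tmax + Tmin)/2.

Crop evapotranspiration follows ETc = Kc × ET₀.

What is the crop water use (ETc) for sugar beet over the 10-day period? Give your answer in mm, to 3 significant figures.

Tmean = (23.7 + 13.1)/2 = 18.40 °C
ET₀ = 0.0023 × 12.60 × (18.40 + 17.8) × √10.6 = 0.0023 × 12.60 × 36.20 × 3.2558 = 3.4156 mm/d
ETc = Kc × ET₀ = 1.19 × 3.4156 = 4.0646 mm/d
Over 10 days: 4.0646 × 10 = 40.646 mm

40.6 mm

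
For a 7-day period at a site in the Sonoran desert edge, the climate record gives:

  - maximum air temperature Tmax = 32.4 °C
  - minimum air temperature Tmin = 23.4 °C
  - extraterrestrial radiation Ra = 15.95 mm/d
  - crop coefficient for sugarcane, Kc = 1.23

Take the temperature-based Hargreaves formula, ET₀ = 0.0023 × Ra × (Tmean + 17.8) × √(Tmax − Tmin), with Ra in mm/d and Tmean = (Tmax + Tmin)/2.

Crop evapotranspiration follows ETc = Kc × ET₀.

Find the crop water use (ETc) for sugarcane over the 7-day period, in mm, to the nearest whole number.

43 mm

Tmean = (32.4 + 23.4)/2 = 27.90 °C
ET₀ = 0.0023 × 15.95 × (27.90 + 17.8) × √9.0 = 0.0023 × 15.95 × 45.70 × 3.0000 = 5.0295 mm/d
ETc = Kc × ET₀ = 1.23 × 5.0295 = 6.1863 mm/d
Over 7 days: 6.1863 × 7 = 43.304 mm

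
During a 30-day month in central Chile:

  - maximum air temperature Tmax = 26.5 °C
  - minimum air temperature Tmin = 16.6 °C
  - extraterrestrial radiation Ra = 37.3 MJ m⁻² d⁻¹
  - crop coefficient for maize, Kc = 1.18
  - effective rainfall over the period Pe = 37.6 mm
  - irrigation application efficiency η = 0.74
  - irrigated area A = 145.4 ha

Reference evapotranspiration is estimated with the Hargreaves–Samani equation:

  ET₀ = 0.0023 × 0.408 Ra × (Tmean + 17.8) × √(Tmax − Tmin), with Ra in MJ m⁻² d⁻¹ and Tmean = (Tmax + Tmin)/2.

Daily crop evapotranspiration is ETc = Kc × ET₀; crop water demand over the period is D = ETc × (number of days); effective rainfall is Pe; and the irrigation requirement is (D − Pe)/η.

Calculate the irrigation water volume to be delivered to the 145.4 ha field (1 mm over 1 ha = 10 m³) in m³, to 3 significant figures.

228000 m³

Tmean = (26.5 + 16.6)/2 = 21.55 °C
0.408 Ra = 0.408 × 37.3 = 15.2184 mm/d equivalent
ET₀ = 0.0023 × 15.2184 × (21.55 + 17.8) × √9.9 = 0.0023 × 15.2184 × 39.35 × 3.1464 = 4.3337 mm/d
ETc = Kc × ET₀ = 1.18 × 4.3337 = 5.1138 mm/d
Crop demand D = ETc × 30 d = 5.1138 × 30 = 153.414 mm
D − Pe = 153.414 − 37.6 = 115.814 mm
Gross irrigation = 115.814 / 0.74 = 156.505 mm
Volume = 156.505 mm × 145.4 ha × 10 = 227558.3 m³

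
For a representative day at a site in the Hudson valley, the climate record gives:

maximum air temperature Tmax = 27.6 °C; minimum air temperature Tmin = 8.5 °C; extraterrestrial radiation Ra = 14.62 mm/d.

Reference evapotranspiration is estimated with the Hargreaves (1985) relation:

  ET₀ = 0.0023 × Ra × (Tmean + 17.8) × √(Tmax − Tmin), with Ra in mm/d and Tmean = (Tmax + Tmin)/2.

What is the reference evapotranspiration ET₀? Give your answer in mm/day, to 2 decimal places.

Tmean = (27.6 + 8.5)/2 = 18.05 °C
ET₀ = 0.0023 × 14.62 × (18.05 + 17.8) × √19.1 = 0.0023 × 14.62 × 35.85 × 4.3704 = 5.2685 mm/d

5.27 mm/day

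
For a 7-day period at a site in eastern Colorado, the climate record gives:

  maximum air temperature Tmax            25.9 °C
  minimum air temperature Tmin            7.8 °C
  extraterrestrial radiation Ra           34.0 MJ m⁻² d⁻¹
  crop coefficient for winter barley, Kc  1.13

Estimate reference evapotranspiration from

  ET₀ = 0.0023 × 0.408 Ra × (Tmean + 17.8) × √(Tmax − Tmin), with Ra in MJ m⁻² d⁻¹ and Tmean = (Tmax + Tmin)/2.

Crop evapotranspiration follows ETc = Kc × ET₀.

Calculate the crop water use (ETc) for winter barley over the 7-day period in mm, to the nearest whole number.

Tmean = (25.9 + 7.8)/2 = 16.85 °C
0.408 Ra = 0.408 × 34.0 = 13.8720 mm/d equivalent
ET₀ = 0.0023 × 13.8720 × (16.85 + 17.8) × √18.1 = 0.0023 × 13.8720 × 34.65 × 4.2544 = 4.7034 mm/d
ETc = Kc × ET₀ = 1.13 × 4.7034 = 5.3148 mm/d
Over 7 days: 5.3148 × 7 = 37.204 mm

37 mm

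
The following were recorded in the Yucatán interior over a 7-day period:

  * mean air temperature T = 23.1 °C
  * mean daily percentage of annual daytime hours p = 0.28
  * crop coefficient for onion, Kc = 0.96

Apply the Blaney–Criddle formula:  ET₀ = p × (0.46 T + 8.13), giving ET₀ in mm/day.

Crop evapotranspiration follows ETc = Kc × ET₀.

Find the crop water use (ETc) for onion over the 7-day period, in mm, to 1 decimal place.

35.3 mm

ET₀ = 0.28 × (0.46 × 23.1 + 8.13) = 0.28 × 18.756 = 5.2517 mm/d
ETc = Kc × ET₀ = 0.96 × 5.2517 = 5.0416 mm/d
Over 7 days: 5.0416 × 7 = 35.291 mm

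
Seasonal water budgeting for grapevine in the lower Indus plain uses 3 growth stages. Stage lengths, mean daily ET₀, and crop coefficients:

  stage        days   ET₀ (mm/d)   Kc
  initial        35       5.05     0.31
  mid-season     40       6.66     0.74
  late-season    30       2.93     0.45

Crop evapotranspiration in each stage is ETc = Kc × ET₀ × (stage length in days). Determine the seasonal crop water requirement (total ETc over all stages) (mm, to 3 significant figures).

291 mm

initial: 0.31 × 5.05 × 35 = 54.79 mm
mid-season: 0.74 × 6.66 × 40 = 197.14 mm
late-season: 0.45 × 2.93 × 30 = 39.56 mm
Seasonal total = 291.49 mm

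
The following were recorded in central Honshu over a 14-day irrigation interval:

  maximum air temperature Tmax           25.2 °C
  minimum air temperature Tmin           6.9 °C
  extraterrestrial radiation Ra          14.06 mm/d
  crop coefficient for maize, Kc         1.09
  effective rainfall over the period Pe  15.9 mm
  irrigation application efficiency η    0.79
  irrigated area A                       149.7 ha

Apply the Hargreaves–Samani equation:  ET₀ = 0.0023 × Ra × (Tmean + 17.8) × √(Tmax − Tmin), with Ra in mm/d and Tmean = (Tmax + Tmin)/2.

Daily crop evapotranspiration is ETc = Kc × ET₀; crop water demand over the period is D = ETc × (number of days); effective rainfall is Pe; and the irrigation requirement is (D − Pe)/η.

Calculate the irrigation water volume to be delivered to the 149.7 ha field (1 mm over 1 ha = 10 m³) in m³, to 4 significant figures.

105300 m³

Tmean = (25.2 + 6.9)/2 = 16.05 °C
ET₀ = 0.0023 × 14.06 × (16.05 + 17.8) × √18.3 = 0.0023 × 14.06 × 33.85 × 4.2778 = 4.6827 mm/d
ETc = Kc × ET₀ = 1.09 × 4.6827 = 5.1041 mm/d
Crop demand D = ETc × 14 d = 5.1041 × 14 = 71.457 mm
D − Pe = 71.457 − 15.9 = 55.557 mm
Gross irrigation = 55.557 / 0.79 = 70.325 mm
Volume = 70.325 mm × 149.7 ha × 10 = 105276.5 m³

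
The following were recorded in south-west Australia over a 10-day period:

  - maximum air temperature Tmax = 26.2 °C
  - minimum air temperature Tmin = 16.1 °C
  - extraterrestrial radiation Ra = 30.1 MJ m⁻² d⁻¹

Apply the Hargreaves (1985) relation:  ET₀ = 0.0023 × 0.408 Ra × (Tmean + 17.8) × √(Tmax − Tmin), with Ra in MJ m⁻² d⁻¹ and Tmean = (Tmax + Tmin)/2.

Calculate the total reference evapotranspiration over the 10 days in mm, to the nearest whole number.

Tmean = (26.2 + 16.1)/2 = 21.15 °C
0.408 Ra = 0.408 × 30.1 = 12.2808 mm/d equivalent
ET₀ = 0.0023 × 12.2808 × (21.15 + 17.8) × √10.1 = 0.0023 × 12.2808 × 38.95 × 3.1780 = 3.4964 mm/d
Over 10 days: 3.4964 × 10 = 34.964 mm

35 mm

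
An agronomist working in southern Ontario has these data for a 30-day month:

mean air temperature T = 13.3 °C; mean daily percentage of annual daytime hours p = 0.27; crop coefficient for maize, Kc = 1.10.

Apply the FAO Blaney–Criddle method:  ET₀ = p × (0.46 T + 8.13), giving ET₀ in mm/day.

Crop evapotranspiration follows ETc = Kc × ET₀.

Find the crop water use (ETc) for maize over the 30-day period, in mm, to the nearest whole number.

127 mm

ET₀ = 0.27 × (0.46 × 13.3 + 8.13) = 0.27 × 14.248 = 3.8470 mm/d
ETc = Kc × ET₀ = 1.10 × 3.8470 = 4.2317 mm/d
Over 30 days: 4.2317 × 30 = 126.951 mm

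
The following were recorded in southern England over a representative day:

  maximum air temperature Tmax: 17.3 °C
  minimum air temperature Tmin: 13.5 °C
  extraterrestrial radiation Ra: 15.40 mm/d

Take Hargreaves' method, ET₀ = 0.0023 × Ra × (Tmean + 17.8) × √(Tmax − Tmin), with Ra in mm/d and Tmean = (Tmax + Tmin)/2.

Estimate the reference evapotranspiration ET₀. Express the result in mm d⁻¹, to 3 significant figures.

2.29 mm d⁻¹

Tmean = (17.3 + 13.5)/2 = 15.40 °C
ET₀ = 0.0023 × 15.40 × (15.40 + 17.8) × √3.8 = 0.0023 × 15.40 × 33.20 × 1.9494 = 2.2924 mm/d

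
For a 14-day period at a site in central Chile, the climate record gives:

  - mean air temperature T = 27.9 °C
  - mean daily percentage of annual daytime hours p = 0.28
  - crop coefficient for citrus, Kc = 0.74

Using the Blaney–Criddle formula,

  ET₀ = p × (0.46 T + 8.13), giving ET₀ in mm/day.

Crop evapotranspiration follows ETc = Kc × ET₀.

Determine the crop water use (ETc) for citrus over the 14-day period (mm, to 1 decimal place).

60.8 mm

ET₀ = 0.28 × (0.46 × 27.9 + 8.13) = 0.28 × 20.964 = 5.8699 mm/d
ETc = Kc × ET₀ = 0.74 × 5.8699 = 4.3437 mm/d
Over 14 days: 4.3437 × 14 = 60.812 mm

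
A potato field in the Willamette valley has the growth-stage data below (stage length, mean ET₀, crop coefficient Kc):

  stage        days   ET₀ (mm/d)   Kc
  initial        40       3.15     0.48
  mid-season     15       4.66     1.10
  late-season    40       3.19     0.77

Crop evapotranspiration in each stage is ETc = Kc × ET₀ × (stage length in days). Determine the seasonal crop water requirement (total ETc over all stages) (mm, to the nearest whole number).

236 mm

initial: 0.48 × 3.15 × 40 = 60.48 mm
mid-season: 1.10 × 4.66 × 15 = 76.89 mm
late-season: 0.77 × 3.19 × 40 = 98.25 mm
Seasonal total = 235.62 mm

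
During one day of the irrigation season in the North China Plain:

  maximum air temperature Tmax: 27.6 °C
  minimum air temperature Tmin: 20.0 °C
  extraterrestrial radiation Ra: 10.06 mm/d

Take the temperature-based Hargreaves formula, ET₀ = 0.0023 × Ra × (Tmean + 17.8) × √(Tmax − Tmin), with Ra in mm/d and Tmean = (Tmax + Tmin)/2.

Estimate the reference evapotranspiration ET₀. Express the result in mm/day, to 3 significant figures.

Tmean = (27.6 + 20.0)/2 = 23.80 °C
ET₀ = 0.0023 × 10.06 × (23.80 + 17.8) × √7.6 = 0.0023 × 10.06 × 41.60 × 2.7568 = 2.6535 mm/d

2.65 mm/day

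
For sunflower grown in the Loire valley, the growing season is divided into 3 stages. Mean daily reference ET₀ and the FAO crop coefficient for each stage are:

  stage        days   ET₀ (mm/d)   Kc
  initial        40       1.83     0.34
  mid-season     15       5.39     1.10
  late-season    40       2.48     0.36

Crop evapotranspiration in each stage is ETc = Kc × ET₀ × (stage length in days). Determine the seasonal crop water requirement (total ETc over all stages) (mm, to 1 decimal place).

initial: 0.34 × 1.83 × 40 = 24.89 mm
mid-season: 1.10 × 5.39 × 15 = 88.94 mm
late-season: 0.36 × 2.48 × 40 = 35.71 mm
Seasonal total = 149.54 mm

149.5 mm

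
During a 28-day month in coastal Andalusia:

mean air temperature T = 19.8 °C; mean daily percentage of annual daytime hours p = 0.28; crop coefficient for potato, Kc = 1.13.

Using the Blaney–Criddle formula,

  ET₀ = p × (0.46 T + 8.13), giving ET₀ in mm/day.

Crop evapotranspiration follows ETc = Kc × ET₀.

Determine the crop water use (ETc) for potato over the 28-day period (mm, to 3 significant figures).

153 mm

ET₀ = 0.28 × (0.46 × 19.8 + 8.13) = 0.28 × 17.238 = 4.8266 mm/d
ETc = Kc × ET₀ = 1.13 × 4.8266 = 5.4541 mm/d
Over 28 days: 5.4541 × 28 = 152.715 mm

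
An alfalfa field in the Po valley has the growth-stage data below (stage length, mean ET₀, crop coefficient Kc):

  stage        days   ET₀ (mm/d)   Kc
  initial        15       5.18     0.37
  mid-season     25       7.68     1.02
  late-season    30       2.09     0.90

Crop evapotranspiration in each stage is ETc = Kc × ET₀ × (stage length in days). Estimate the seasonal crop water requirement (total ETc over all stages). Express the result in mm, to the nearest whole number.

281 mm

initial: 0.37 × 5.18 × 15 = 28.75 mm
mid-season: 1.02 × 7.68 × 25 = 195.84 mm
late-season: 0.90 × 2.09 × 30 = 56.43 mm
Seasonal total = 281.02 mm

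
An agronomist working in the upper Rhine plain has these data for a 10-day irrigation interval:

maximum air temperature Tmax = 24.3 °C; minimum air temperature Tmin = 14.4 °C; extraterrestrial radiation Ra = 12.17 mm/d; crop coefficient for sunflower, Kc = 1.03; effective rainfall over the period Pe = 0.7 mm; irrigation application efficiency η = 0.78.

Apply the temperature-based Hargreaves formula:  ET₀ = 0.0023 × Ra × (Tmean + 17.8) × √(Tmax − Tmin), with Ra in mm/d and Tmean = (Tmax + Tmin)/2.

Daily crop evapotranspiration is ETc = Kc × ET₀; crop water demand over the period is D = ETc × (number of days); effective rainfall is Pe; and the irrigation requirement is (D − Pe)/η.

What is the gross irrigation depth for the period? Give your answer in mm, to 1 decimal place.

42.3 mm

Tmean = (24.3 + 14.4)/2 = 19.35 °C
ET₀ = 0.0023 × 12.17 × (19.35 + 17.8) × √9.9 = 0.0023 × 12.17 × 37.15 × 3.1464 = 3.2718 mm/d
ETc = Kc × ET₀ = 1.03 × 3.2718 = 3.3700 mm/d
Crop demand D = ETc × 10 d = 3.3700 × 10 = 33.700 mm
D − Pe = 33.700 − 0.7 = 33.000 mm
Gross irrigation = 33.000 / 0.78 = 42.308 mm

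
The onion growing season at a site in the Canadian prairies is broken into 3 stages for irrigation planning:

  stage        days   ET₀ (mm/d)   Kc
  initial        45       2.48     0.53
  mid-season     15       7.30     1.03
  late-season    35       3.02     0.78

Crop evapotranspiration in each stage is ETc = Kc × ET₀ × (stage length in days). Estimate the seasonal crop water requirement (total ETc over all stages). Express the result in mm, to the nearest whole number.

initial: 0.53 × 2.48 × 45 = 59.15 mm
mid-season: 1.03 × 7.30 × 15 = 112.79 mm
late-season: 0.78 × 3.02 × 35 = 82.45 mm
Seasonal total = 254.39 mm

254 mm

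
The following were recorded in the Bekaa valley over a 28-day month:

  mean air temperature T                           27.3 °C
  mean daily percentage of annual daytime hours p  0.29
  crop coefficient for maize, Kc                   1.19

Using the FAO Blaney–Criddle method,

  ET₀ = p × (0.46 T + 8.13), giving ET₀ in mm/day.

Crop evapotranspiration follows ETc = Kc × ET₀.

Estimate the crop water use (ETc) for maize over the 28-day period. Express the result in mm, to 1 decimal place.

ET₀ = 0.29 × (0.46 × 27.3 + 8.13) = 0.29 × 20.688 = 5.9995 mm/d
ETc = Kc × ET₀ = 1.19 × 5.9995 = 7.1394 mm/d
Over 28 days: 7.1394 × 28 = 199.903 mm

199.9 mm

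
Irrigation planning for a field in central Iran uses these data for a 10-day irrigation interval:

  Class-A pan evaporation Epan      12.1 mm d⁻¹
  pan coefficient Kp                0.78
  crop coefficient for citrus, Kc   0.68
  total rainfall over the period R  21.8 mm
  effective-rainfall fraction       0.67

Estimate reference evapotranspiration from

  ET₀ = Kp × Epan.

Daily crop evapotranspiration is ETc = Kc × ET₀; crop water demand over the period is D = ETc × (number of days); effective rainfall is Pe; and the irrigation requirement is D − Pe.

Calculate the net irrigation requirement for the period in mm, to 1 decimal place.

49.6 mm

ET₀ = 0.78 × 12.1 = 9.4380 mm/d
ETc = Kc × ET₀ = 0.68 × 9.4380 = 6.4178 mm/d
Crop demand D = ETc × 10 d = 6.4178 × 10 = 64.178 mm
Pe = 0.67 × 21.8 = 14.606 mm
D − Pe = 64.178 − 14.606 = 49.572 mm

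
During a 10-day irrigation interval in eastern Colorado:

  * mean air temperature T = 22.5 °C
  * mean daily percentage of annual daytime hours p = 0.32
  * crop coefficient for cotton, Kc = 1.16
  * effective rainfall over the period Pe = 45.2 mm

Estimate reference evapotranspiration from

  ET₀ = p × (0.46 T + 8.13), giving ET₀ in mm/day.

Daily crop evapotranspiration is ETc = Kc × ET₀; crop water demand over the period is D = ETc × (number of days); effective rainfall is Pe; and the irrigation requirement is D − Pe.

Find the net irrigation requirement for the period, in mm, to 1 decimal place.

23.4 mm

ET₀ = 0.32 × (0.46 × 22.5 + 8.13) = 0.32 × 18.480 = 5.9136 mm/d
ETc = Kc × ET₀ = 1.16 × 5.9136 = 6.8598 mm/d
Crop demand D = ETc × 10 d = 6.8598 × 10 = 68.598 mm
D − Pe = 68.598 − 45.2 = 23.398 mm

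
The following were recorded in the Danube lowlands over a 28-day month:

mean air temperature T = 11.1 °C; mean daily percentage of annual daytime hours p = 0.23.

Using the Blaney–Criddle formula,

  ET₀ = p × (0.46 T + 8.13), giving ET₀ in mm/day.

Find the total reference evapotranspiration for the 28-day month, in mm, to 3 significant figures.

ET₀ = 0.23 × (0.46 × 11.1 + 8.13) = 0.23 × 13.236 = 3.0443 mm/d
Monthly total = 3.0443 × 28 = 85.240 mm

85.2 mm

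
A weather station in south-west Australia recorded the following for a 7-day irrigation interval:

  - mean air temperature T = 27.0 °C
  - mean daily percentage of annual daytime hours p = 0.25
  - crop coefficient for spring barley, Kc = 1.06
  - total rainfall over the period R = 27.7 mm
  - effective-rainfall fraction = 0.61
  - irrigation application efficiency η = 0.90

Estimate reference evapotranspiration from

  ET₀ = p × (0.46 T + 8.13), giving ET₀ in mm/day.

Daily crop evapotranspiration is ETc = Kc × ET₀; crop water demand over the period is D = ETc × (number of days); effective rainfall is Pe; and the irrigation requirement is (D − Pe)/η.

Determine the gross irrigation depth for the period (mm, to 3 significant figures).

23.6 mm

ET₀ = 0.25 × (0.46 × 27.0 + 8.13) = 0.25 × 20.550 = 5.1375 mm/d
ETc = Kc × ET₀ = 1.06 × 5.1375 = 5.4458 mm/d
Crop demand D = ETc × 7 d = 5.4458 × 7 = 38.121 mm
Pe = 0.61 × 27.7 = 16.897 mm
D − Pe = 38.121 − 16.897 = 21.224 mm
Gross irrigation = 21.224 / 0.90 = 23.582 mm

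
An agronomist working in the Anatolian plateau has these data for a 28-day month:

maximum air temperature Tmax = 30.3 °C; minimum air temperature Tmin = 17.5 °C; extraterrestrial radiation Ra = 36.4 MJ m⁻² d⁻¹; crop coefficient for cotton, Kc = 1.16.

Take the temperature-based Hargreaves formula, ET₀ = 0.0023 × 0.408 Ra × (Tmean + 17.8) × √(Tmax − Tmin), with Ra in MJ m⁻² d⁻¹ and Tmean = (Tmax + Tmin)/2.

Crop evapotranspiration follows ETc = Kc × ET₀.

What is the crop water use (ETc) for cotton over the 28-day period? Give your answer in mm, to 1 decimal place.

Tmean = (30.3 + 17.5)/2 = 23.90 °C
0.408 Ra = 0.408 × 36.4 = 14.8512 mm/d equivalent
ET₀ = 0.0023 × 14.8512 × (23.90 + 17.8) × √12.8 = 0.0023 × 14.8512 × 41.70 × 3.5777 = 5.0960 mm/d
ETc = Kc × ET₀ = 1.16 × 5.0960 = 5.9114 mm/d
Over 28 days: 5.9114 × 28 = 165.519 mm

165.5 mm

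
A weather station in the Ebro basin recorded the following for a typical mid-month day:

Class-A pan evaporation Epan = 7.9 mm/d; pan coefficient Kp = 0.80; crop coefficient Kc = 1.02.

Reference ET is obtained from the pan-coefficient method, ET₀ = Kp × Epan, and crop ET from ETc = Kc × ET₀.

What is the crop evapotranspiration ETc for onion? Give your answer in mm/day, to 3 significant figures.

ET₀ = 0.80 × 7.9 = 6.3200 mm/d
ETc = Kc × ET₀ = 1.02 × 6.3200 = 6.4464 mm/d

6.45 mm/day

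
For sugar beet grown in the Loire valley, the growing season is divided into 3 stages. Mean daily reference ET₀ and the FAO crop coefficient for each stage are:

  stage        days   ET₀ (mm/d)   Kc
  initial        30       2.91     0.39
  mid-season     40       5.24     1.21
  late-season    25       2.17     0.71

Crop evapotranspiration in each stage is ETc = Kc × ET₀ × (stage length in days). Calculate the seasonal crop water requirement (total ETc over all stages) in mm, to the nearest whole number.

initial: 0.39 × 2.91 × 30 = 34.05 mm
mid-season: 1.21 × 5.24 × 40 = 253.62 mm
late-season: 0.71 × 2.17 × 25 = 38.52 mm
Seasonal total = 326.19 mm

326 mm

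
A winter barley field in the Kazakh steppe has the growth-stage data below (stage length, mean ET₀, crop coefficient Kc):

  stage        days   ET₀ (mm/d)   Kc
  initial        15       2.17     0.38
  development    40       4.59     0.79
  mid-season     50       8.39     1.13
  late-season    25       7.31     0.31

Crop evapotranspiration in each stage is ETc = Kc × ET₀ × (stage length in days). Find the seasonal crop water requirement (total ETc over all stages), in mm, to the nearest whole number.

688 mm

initial: 0.38 × 2.17 × 15 = 12.37 mm
development: 0.79 × 4.59 × 40 = 145.04 mm
mid-season: 1.13 × 8.39 × 50 = 474.04 mm
late-season: 0.31 × 7.31 × 25 = 56.65 mm
Seasonal total = 688.10 mm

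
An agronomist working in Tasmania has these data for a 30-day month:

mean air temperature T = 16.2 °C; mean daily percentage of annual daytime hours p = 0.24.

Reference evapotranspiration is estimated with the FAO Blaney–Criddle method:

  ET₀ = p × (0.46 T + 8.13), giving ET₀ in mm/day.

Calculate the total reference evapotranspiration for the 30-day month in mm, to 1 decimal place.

112.2 mm

ET₀ = 0.24 × (0.46 × 16.2 + 8.13) = 0.24 × 15.582 = 3.7397 mm/d
Monthly total = 3.7397 × 30 = 112.191 mm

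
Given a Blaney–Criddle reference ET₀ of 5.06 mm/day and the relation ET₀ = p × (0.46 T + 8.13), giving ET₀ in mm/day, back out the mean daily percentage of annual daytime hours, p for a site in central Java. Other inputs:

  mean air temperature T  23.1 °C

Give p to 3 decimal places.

0.270

p = ET₀ / (0.46 T + 8.13) = 5.06 / (0.46 × 23.1 + 8.13) = 5.06 / 18.756 = 0.2698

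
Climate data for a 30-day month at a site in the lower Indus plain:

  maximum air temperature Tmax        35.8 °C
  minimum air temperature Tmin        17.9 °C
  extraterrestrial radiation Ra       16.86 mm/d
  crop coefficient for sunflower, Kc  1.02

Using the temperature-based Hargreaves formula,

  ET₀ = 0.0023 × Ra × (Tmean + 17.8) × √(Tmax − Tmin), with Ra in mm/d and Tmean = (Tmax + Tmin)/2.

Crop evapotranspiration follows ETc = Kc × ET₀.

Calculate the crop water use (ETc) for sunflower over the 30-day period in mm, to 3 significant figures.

224 mm

Tmean = (35.8 + 17.9)/2 = 26.85 °C
ET₀ = 0.0023 × 16.86 × (26.85 + 17.8) × √17.9 = 0.0023 × 16.86 × 44.65 × 4.2308 = 7.3254 mm/d
ETc = Kc × ET₀ = 1.02 × 7.3254 = 7.4719 mm/d
Over 30 days: 7.4719 × 30 = 224.157 mm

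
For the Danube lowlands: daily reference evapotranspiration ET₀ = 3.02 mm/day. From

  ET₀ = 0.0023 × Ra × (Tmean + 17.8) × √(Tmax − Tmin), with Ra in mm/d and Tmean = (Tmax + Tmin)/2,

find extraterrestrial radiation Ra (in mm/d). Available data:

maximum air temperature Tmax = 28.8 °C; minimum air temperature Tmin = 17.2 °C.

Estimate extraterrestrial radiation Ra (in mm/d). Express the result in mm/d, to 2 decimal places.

9.45 mm/d

Tmean = 23.00 °C; √ΔT = 3.4059
Ra = ET₀ / [0.0023 × (Tmean+17.8) × √ΔT] = 3.02 / (0.0023 × 40.80 × 3.4059) = 9.449 mm/d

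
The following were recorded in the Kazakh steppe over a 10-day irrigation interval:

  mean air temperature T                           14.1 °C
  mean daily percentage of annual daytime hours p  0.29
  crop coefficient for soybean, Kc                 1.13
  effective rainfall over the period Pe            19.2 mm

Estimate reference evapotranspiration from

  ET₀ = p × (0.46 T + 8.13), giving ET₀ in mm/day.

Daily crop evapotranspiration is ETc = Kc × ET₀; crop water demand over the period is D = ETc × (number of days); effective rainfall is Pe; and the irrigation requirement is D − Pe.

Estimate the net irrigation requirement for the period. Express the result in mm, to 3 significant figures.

28.7 mm

ET₀ = 0.29 × (0.46 × 14.1 + 8.13) = 0.29 × 14.616 = 4.2386 mm/d
ETc = Kc × ET₀ = 1.13 × 4.2386 = 4.7896 mm/d
Crop demand D = ETc × 10 d = 4.7896 × 10 = 47.896 mm
D − Pe = 47.896 − 19.2 = 28.696 mm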